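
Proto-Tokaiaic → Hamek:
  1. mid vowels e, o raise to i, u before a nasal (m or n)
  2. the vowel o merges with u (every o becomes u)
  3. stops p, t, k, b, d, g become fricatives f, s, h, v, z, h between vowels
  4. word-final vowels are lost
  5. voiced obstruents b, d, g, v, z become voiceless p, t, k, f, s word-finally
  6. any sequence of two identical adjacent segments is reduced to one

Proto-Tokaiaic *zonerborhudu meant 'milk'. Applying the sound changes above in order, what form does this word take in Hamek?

zunerburhus

Hamek: *zonerborhudu
  zonerborhudu → zunerborhudu   [pre-nasal raising]
  zunerborhudu → zunerburhudu   [vowel merger]
  zunerburhudu → zunerburhuzu   [intervocalic lenition]
  zunerburhuzu → zunerburhuz   [apocope]
  zunerburhuz → zunerburhus   [final devoicing]
  zunerburhus (rule 6 does not apply)
  giving Hamek zunerburhus.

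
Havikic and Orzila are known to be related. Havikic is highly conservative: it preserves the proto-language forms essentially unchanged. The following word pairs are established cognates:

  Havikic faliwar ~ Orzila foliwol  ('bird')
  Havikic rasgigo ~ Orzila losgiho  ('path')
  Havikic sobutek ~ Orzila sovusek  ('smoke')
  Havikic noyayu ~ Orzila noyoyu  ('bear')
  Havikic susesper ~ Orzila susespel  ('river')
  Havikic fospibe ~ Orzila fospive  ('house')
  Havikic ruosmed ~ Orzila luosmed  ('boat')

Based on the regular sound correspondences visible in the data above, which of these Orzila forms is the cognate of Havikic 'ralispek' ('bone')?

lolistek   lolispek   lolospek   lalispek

rasgigo ~ losgiho — Havikic r corresponds to Orzila l word-initially before a back vowel.
faliwar ~ foliwol, rasgigo ~ losgiho — Havikic a corresponds to Orzila o after a consonant, before a consonant other than r, m, n, p, b, f, v.
Applying these to Havikic 'ralispek':
  ralispek → lalispek   (r→l word-initially before a back vowel)
  lalispek → lolispek   (a→o after a consonant, before a consonant other than r, m, n, p, b, f, v)
So the Orzila cognate is 'lolispek'.

lolispek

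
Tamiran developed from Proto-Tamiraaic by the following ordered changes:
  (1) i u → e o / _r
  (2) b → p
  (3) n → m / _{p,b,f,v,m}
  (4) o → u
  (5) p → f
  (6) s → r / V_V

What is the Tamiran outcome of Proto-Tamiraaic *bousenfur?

fuuremfur

Tamiran: *bousenfur
  bousenfur → bousenfor   [pre-rhotic lowering]
  bousenfor → pousenfor   [unconditioned shift]
  pousenfor → pousemfor   [nasal place assimilation]
  pousemfor → puusemfur   [vowel merger]
  puusemfur → fuusemfur   [unconditioned shift]
  fuusemfur → fuuremfur   [rhotacism]
  giving Tamiran fuuremfur.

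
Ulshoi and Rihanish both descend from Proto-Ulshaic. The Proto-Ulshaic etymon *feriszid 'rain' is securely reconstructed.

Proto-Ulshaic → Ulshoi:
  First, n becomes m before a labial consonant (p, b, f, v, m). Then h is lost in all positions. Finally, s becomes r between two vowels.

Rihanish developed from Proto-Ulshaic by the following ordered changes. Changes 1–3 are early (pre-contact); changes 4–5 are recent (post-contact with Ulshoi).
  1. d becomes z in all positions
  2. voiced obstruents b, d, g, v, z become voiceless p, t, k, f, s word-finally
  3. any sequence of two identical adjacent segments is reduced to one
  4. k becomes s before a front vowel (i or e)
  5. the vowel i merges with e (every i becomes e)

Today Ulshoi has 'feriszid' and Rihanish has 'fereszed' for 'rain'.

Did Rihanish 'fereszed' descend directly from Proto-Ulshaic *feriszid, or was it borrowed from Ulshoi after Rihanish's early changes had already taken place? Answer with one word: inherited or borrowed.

If inherited, *feriszid would pass through all of Rihanish's changes:
Rihanish: *feriszid > ferisziz > feriszis > fereszes  (by unconditioned shift, final devoicing, vowel merger)
If borrowed from Ulshoi 'feriszid' after the early changes, it would undergo only the recent ones:
  rule 4 (palatalisation): no change (feriszid)
  rule 5 (vowel merger): feriszid → fereszed
  ⇒ as a loan: fereszed
Rihanish 'fereszed' matches the loan outcome 'fereszed', not the inherited 'fereszes' — it skipped the early Rihanish changes, so it was borrowed from Ulshoi.

borrowed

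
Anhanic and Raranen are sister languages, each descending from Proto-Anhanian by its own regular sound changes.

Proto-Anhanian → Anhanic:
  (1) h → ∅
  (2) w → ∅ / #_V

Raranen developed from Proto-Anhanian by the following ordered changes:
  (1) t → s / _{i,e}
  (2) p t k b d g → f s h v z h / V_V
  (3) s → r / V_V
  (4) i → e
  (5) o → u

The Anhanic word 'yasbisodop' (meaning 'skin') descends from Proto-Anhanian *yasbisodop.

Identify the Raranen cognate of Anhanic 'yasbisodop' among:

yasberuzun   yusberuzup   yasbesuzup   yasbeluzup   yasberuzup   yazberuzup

Raranen: start from *yasbisodop.
  rule 1: no change — yasbisodop
  rule 2 (intervocalic lenition): yasbisodop → yasbisozop
  rule 3 (rhotacism): yasbisozop → yasbirozop
  rule 4 (vowel merger): yasbirozop → yasberozop
  rule 5 (vowel merger): yasberozop → yasberuzup
  ⇒ Raranen yasberuzup
Only 'yasberuzup' matches the regular Raranen development of *yasbisodop.

yasberuzup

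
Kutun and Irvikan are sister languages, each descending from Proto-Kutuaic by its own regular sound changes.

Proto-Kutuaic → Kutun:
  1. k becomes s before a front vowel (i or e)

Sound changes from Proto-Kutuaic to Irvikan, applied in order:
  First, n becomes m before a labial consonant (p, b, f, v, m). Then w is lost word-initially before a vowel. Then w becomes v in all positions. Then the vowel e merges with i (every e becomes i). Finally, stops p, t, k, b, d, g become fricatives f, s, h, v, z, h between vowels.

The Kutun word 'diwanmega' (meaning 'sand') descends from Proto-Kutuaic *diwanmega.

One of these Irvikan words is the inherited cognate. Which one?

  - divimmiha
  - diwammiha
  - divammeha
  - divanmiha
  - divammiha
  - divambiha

divammiha

Irvikan: *diwanmega > diwammega > divammega > divammiga > divammiha  (by nasal place assimilation, unconditioned shift, vowel merger, intervocalic lenition)
Only 'divammiha' matches the regular Irvikan development of *diwanmega.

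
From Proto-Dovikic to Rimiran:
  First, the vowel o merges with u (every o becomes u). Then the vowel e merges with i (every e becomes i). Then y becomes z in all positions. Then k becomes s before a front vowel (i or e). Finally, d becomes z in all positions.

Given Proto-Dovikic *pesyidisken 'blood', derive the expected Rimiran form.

Rimiran: start from *pesyidisken.
  rule 1: no change — pesyidisken
  rule 2 (vowel merger): pesyidisken → pisyidiskin
  rule 3 (unconditioned shift): pisyidiskin → piszidiskin
  rule 4 (palatalisation): piszidiskin → piszidissin
  rule 5 (unconditioned shift): piszidissin → piszizissin
  ⇒ Rimiran piszizissin

piszizissin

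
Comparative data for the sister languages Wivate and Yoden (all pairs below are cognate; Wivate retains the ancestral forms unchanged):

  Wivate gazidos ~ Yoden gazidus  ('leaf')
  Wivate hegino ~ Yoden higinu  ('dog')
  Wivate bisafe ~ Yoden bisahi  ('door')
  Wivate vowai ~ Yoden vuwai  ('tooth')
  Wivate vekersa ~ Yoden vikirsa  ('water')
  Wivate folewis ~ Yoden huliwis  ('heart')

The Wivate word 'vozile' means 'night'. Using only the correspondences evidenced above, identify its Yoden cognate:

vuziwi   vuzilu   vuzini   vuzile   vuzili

vuzili

gazidos ~ gazidus, vowai ~ vuwai — Wivate o corresponds to Yoden u after a consonant, before a consonant other than r, m, n, p, b, f, v.
bisafe ~ bisahi — Wivate e corresponds to Yoden i word-finally.
Applying these to Wivate 'vozile':
  vozile → vuzile   (o→u after a consonant, before a consonant other than r, m, n, p, b, f, v)
  vuzile → vuzili   (e→i word-finally)
So the Yoden cognate is 'vuzili'.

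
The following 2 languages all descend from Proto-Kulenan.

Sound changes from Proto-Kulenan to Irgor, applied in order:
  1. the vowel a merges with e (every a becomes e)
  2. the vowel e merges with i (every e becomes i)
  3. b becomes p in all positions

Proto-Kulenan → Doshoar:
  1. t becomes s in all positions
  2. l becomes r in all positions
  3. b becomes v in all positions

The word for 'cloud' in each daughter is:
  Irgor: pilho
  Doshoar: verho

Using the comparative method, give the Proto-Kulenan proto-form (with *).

Position 2: Irgor has i, Doshoar has e. Doshoar preserves e here (none of its changes turn any other segment into e), so the proto-segment is *e.
Position 3: Irgor has l, Doshoar has r. Irgor preserves l here (none of its changes turn any other segment into l), so the proto-segment is *l.
Position 1: Irgor has p, Doshoar has v. Taking the neighbouring segments as reconstructed: Irgor p could go back to *p or *b; Doshoar v could go back to *b or *v — the one source consistent with every daughter is *b.
This points to *belho. Verify forward in each daughter:
Irgor: *belho > bilho > pilho  (by vowel merger, unconditioned shift)
Doshoar: *belho
  belho (rule 1 does not apply)
  belho → berho   [unconditioned shift]
  berho → verho   [unconditioned shift]
  giving Doshoar verho.
No other proto-form is consistent with every reflex, so the reconstruction is *belho.

*belho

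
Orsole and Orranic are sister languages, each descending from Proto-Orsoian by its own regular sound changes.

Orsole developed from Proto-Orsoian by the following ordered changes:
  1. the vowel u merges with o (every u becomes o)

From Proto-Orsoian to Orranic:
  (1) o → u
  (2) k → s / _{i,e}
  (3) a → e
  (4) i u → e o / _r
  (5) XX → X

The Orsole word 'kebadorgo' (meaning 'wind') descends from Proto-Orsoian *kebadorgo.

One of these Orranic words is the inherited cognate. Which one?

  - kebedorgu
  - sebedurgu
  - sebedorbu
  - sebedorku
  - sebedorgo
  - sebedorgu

Orranic: start from *kebadorgo.
  rule 1 (vowel merger): kebadorgo → kebadurgu
  rule 2 (palatalisation): kebadurgu → sebadurgu
  rule 3 (vowel merger): sebadurgu → sebedurgu
  rule 4 (pre-rhotic lowering): sebedurgu → sebedorgu
  rule 5: no change — sebedorgu
  ⇒ Orranic sebedorgu

sebedorgu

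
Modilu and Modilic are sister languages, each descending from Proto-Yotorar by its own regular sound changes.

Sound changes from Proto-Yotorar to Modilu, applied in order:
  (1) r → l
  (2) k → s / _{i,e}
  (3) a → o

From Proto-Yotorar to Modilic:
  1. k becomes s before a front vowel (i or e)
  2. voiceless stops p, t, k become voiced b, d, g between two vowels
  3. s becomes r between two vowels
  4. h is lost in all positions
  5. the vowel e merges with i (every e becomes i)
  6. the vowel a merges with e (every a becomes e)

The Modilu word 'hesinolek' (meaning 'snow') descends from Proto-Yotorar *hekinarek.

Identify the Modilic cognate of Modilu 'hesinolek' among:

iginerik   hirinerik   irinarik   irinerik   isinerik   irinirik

Modilic: *hekinarek > hesinarek > herinarek > erinarek > irinarik > irinerik  (by palatalisation, rhotacism, h-loss, vowel merger, vowel merger)
Among the options, 'irinerik' alone shows every Modilic change applied in order.

irinerik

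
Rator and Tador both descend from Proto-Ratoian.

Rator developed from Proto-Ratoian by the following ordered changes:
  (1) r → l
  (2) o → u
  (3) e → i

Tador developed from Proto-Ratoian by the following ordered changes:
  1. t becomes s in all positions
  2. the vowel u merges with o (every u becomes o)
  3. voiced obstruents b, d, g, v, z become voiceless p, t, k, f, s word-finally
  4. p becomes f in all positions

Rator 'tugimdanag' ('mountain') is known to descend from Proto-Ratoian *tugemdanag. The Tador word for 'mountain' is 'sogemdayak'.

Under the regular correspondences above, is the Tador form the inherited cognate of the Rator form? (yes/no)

Derive the expected Tador reflex of *tugemdanag:
Tador: start from *tugemdanag.
  rule 1 (unconditioned shift): tugemdanag → sugemdanag
  rule 2 (vowel merger): sugemdanag → sogemdanag
  rule 3 (final devoicing): sogemdanag → sogemdanak
  rule 4: no change — sogemdanak
  ⇒ Tador sogemdanak
The regular Tador reflex would be 'sogemdanak', but the attested form is 'sogemdayak'. The correspondence is irregular, so they are not cognates (the Tador form has a different source).

no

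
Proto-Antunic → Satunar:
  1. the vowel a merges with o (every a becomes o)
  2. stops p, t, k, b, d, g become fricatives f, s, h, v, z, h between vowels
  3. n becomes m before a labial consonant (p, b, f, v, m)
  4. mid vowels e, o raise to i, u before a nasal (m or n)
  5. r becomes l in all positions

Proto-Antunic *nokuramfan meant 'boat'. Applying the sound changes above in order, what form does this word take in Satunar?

nohulumfun

Satunar: *nokuramfan
  nokuramfan → nokuromfon   [vowel merger]
  nokuromfon → nohuromfon   [intervocalic lenition]
  nohuromfon (rule 3 does not apply)
  nohuromfon → nohurumfun   [pre-nasal raising]
  nohurumfun → nohulumfun   [unconditioned shift]
  giving Satunar nohulumfun.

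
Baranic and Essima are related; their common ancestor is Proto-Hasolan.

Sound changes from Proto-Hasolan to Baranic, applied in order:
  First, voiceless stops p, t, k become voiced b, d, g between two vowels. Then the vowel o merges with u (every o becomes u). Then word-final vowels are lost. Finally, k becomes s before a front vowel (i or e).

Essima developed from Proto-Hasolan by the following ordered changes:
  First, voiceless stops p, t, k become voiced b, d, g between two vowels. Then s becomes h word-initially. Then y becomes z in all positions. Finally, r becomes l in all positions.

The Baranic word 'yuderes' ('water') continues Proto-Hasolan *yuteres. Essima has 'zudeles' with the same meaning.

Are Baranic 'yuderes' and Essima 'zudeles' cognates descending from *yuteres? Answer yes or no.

Derive the expected Essima reflex of *yuteres:
Essima: *yuteres
  yuteres → yuderes   [intervocalic voicing]
  yuderes (rule 2 does not apply)
  yuderes → zuderes   [unconditioned shift]
  zuderes → zudeles   [unconditioned shift]
  giving Essima zudeles.
Essima 'zudeles' matches the regular reflex exactly, so the pair is cognate.

yes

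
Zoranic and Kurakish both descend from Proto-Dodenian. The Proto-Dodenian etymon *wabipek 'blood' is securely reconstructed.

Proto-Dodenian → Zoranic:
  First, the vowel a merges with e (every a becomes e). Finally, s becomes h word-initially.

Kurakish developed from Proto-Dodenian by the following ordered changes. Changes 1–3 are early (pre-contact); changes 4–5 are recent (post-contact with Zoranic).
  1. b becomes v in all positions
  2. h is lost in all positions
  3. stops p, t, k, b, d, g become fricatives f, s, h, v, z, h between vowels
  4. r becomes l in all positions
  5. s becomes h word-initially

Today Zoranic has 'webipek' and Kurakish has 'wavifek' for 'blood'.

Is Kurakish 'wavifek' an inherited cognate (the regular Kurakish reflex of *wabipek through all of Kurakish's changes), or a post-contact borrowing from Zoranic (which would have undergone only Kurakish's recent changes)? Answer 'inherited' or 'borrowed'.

If inherited, *wabipek would pass through all of Kurakish's changes:
Kurakish: *wabipek
  wabipek → wavipek   [unconditioned shift]
  wavipek (rule 2 does not apply)
  wavipek → wavifek   [intervocalic lenition]
  wavifek (rule 4 does not apply)
  wavifek (rule 5 does not apply)
  giving Kurakish wavifek.
If borrowed from Zoranic 'webipek' after the early changes, it would undergo only the recent ones:
  rule 4 (unconditioned shift): no change (webipek)
  rule 5 (debuccalisation): no change (webipek)
  ⇒ as a loan: webipek
Kurakish 'wavifek' matches the inherited outcome exactly, so it is an inherited cognate, not a loan.

inherited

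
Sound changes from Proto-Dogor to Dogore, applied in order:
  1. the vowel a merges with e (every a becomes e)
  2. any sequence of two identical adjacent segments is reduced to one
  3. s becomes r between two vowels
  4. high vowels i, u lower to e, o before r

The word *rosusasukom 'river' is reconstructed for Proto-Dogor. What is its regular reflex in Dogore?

Dogore: *rosusasukom > rosusesukom > rorurerukom > rororerukom  (by vowel merger, rhotacism, pre-rhotic lowering)

rororerukom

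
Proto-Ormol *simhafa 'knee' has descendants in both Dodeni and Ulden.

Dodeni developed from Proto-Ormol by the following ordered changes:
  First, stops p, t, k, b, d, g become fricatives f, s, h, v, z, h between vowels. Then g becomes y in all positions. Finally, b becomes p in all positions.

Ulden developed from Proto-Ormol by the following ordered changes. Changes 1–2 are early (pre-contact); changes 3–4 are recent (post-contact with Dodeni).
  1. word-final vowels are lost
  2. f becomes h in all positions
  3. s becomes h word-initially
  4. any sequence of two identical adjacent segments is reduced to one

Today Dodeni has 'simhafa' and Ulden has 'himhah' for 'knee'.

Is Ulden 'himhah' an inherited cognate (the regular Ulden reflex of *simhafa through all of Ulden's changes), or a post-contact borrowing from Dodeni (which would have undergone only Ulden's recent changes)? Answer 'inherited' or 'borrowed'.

If inherited, *simhafa would pass through all of Ulden's changes:
Ulden: *simhafa > simhaf > simhah > himhah  (by apocope, unconditioned shift, debuccalisation)
If borrowed from Dodeni 'simhafa' after the early changes, it would undergo only the recent ones:
  rule 3 (debuccalisation): simhafa → himhafa
  rule 4 (degemination): no change (himhafa)
  ⇒ as a loan: himhafa
Ulden 'himhah' matches the inherited outcome exactly, so it is an inherited cognate, not a loan.

inherited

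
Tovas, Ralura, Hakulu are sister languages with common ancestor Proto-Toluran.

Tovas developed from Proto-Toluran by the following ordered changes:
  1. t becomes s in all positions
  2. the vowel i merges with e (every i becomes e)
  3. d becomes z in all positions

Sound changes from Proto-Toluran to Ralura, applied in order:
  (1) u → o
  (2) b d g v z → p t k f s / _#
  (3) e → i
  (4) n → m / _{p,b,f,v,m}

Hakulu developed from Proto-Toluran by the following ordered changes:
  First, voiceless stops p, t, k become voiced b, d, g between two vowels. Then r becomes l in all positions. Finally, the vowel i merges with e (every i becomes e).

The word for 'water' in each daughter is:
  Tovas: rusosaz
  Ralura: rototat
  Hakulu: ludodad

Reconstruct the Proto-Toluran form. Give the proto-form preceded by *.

Position 2: Tovas has u, Ralura has o, Hakulu has u. Tovas preserves u here (none of its changes turn any other segment into u), so the proto-segment is *u.
Position 3: Tovas has s, Ralura has t, Hakulu has d. Taking the neighbouring segments as reconstructed: Tovas s could go back to *t or *s; Ralura t can only go back to *t; Hakulu d could go back to *t or *d — the one source consistent with every daughter is *t.
Verify the candidate proto-form against each daughter:
Tovas: *rutotad
  rutotad → rusosad   [unconditioned shift]
  rusosad (rule 2 does not apply)
  rusosad → rusosaz   [unconditioned shift]
  giving Tovas rusosaz.
Ralura: *rutotad
  rutotad → rototad   [vowel merger]
  rototad → rototat   [final devoicing]
  rototat (rule 3 does not apply)
  rototat (rule 4 does not apply)
  giving Ralura rototat.
Hakulu: *rutotad > rudodad > ludodad  (by intervocalic voicing, unconditioned shift)
No other proto-form is consistent with every reflex, so the reconstruction is *rutotad.

*rutotad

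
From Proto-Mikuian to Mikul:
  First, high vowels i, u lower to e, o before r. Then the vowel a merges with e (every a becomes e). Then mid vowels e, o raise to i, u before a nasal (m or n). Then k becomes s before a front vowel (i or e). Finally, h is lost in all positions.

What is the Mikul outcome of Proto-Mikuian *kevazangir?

Mikul: start from *kevazangir.
  rule 1 (pre-rhotic lowering): kevazangir → kevazanger
  rule 2 (vowel merger): kevazanger → kevezenger
  rule 3 (pre-nasal raising): kevezenger → kevezinger
  rule 4 (palatalisation): kevezinger → sevezinger
  rule 5: no change — sevezinger
  ⇒ Mikul sevezinger

sevezinger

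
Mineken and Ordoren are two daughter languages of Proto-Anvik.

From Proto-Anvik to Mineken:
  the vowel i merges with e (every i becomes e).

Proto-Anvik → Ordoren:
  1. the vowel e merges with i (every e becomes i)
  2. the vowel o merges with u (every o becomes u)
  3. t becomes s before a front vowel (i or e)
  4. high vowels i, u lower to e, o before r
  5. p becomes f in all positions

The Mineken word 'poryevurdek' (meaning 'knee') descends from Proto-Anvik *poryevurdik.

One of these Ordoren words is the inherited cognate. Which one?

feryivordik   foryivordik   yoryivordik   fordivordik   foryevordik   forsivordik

foryivordik

Ordoren: start from *poryevurdik.
  rule 1 (vowel merger): poryevurdik → poryivurdik
  rule 2 (vowel merger): poryivurdik → puryivurdik
  rule 3: no change — puryivurdik
  rule 4 (pre-rhotic lowering): puryivurdik → poryivordik
  rule 5 (unconditioned shift): poryivordik → foryivordik
  ⇒ Ordoren foryivordik
Among the options, 'foryivordik' alone shows every Ordoren change applied in order.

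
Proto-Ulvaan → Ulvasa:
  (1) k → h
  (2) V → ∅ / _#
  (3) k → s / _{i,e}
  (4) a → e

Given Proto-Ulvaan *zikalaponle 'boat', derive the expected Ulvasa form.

Ulvasa: start from *zikalaponle.
  rule 1 (unconditioned shift): zikalaponle → zihalaponle
  rule 2 (apocope): zihalaponle → zihalaponl
  rule 3: no change — zihalaponl
  rule 4 (vowel merger): zihalaponl → ziheleponl
  ⇒ Ulvasa ziheleponl

ziheleponl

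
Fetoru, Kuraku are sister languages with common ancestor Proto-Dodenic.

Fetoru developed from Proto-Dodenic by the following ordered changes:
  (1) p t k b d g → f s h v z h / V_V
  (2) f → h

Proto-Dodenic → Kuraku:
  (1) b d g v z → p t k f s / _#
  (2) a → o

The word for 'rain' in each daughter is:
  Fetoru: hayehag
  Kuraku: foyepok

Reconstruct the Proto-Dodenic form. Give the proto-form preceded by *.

*fayepag

Position 2: Fetoru has a, Kuraku has o. Fetoru preserves a here (none of its changes turn any other segment into a), so the proto-segment is *a.
Position 1: Fetoru has h, Kuraku has f. Taking the neighbouring segments as reconstructed: Fetoru h could go back to *f or *h; Kuraku f can only go back to *f — the one source consistent with every daughter is *f.
This points to *fayepag. Verify forward in each daughter:
Fetoru: *fayepag > fayefag > hayehag  (by intervocalic lenition, unconditioned shift)
Kuraku: *fayepag
  fayepag → fayepak   [final devoicing]
  fayepak → foyepok   [vowel merger]
  giving Kuraku foyepok.
No other proto-form is consistent with every reflex, so the reconstruction is *fayepag.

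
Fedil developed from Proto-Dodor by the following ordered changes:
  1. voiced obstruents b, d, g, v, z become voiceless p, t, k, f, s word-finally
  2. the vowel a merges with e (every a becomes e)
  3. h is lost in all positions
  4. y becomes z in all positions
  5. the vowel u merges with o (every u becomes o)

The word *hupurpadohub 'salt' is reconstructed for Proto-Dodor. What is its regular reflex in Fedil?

Fedil: *hupurpadohub
  hupurpadohub → hupurpadohup   [final devoicing]
  hupurpadohup → hupurpedohup   [vowel merger]
  hupurpedohup → upurpedoup   [h-loss]
  upurpedoup (rule 4 does not apply)
  upurpedoup → oporpedoop   [vowel merger]
  giving Fedil oporpedoop.

oporpedoop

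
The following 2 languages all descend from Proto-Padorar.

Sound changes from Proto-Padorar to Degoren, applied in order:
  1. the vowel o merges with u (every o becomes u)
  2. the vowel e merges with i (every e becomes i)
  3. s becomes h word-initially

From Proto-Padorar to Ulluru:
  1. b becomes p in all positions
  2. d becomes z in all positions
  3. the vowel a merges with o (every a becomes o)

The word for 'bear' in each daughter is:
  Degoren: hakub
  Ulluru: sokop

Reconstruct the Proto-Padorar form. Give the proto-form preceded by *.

Position 5: Degoren has b, Ulluru has p. Degoren preserves b here (none of its changes turn any other segment into b), so the proto-segment is *b.
Position 4: Degoren has u, Ulluru has o. Taking the neighbouring segments as reconstructed: Degoren u could go back to *o or *u; Ulluru o could go back to *a or *o — the one source consistent with every daughter is *o.
This points to *sakob. Verify forward in each daughter:
Degoren: start from *sakob.
  rule 1 (vowel merger): sakob → sakub
  rule 2: no change — sakub
  rule 3 (debuccalisation): sakub → hakub
  ⇒ Degoren hakub
Ulluru: start from *sakob.
  rule 1 (unconditioned shift): sakob → sakop
  rule 2: no change — sakop
  rule 3 (vowel merger): sakop → sokop
  ⇒ Ulluru sokop
*sakob is the unique common source.

*sakob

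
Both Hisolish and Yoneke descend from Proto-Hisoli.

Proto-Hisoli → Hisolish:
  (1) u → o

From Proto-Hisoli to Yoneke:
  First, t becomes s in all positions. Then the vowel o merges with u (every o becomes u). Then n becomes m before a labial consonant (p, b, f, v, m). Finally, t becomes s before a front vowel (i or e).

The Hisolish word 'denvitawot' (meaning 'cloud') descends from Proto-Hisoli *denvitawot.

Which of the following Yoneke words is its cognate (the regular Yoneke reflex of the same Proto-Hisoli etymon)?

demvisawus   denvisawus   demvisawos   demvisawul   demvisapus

Yoneke: start from *denvitawot.
  rule 1 (unconditioned shift): denvitawot → denvisawos
  rule 2 (vowel merger): denvisawos → denvisawus
  rule 3 (nasal place assimilation): denvisawus → demvisawus
  rule 4: no change — demvisawus
  ⇒ Yoneke demvisawus
The other candidates each miss or misapply at least one Yoneke change.

demvisawus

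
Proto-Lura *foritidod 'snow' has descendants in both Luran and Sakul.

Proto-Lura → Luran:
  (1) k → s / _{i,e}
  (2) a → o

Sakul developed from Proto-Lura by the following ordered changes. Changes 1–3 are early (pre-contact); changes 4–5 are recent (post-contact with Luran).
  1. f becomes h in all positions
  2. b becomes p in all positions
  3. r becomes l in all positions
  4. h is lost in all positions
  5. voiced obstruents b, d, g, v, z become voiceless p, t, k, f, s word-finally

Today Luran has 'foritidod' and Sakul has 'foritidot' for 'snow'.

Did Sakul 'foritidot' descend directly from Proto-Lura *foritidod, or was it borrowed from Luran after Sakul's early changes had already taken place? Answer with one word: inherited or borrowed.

borrowed

If inherited, *foritidod would pass through all of Sakul's changes:
Sakul: *foritidod > horitidod > holitidod > olitidod > olitidot  (by unconditioned shift, unconditioned shift, h-loss, final devoicing)
If borrowed from Luran 'foritidod' after the early changes, it would undergo only the recent ones:
  rule 4 (h-loss): no change (foritidod)
  rule 5 (final devoicing): foritidod → foritidot
  ⇒ as a loan: foritidot
Sakul 'foritidot' matches the loan outcome 'foritidot', not the inherited 'olitidot' — it skipped the early Sakul changes, so it was borrowed from Luran.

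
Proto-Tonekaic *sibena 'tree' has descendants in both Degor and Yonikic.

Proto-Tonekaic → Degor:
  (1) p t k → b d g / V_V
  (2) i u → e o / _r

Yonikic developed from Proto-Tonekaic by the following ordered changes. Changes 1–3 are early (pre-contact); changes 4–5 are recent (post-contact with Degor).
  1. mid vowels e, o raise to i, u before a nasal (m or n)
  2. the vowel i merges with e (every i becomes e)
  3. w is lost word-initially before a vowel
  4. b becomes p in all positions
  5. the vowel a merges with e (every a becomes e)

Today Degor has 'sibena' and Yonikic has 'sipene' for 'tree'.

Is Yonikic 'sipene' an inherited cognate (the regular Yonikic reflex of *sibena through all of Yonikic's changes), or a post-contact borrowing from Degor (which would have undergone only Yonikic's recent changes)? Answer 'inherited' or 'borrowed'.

If inherited, *sibena would pass through all of Yonikic's changes:
Yonikic: *sibena > sibina > sebena > sepena > sepene  (by pre-nasal raising, vowel merger, unconditioned shift, vowel merger)
If borrowed from Degor 'sibena' after the early changes, it would undergo only the recent ones:
  rule 4 (unconditioned shift): sibena → sipena
  rule 5 (vowel merger): sipena → sipene
  ⇒ as a loan: sipene
Yonikic 'sipene' matches the loan outcome 'sipene', not the inherited 'sepene' — it skipped the early Yonikic changes, so it was borrowed from Degor.

borrowed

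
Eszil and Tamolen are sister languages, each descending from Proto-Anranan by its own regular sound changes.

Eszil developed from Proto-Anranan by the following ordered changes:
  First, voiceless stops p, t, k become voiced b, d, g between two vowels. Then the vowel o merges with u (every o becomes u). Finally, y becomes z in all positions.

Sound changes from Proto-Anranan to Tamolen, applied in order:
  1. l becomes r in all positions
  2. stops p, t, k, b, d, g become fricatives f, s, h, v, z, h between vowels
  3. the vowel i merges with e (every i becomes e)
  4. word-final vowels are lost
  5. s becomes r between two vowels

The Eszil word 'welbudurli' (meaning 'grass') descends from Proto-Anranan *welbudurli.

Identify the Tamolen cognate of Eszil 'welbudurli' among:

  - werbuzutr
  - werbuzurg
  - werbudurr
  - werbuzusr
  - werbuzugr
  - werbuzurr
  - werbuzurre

Tamolen: *welbudurli > werbudurri > werbuzurri > werbuzurre > werbuzurr  (by unconditioned shift, intervocalic lenition, vowel merger, apocope)

werbuzurr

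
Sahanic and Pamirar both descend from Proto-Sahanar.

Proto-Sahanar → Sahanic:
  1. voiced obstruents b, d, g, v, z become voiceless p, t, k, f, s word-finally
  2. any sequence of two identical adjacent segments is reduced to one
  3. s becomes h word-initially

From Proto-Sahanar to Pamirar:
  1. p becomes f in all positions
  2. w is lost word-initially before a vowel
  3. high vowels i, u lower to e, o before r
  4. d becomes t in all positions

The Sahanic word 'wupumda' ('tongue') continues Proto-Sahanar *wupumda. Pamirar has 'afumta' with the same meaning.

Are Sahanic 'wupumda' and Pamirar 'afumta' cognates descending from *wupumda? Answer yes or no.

no

Derive the expected Pamirar reflex of *wupumda:
Pamirar: *wupumda
  wupumda → wufumda   [unconditioned shift]
  wufumda → ufumda   [glide loss]
  ufumda (rule 3 does not apply)
  ufumda → ufumta   [unconditioned shift]
  giving Pamirar ufumta.
The regular Pamirar reflex would be 'ufumta', but the attested form is 'afumta'. The correspondence is irregular, so they are not cognates (the Pamirar form has a different source).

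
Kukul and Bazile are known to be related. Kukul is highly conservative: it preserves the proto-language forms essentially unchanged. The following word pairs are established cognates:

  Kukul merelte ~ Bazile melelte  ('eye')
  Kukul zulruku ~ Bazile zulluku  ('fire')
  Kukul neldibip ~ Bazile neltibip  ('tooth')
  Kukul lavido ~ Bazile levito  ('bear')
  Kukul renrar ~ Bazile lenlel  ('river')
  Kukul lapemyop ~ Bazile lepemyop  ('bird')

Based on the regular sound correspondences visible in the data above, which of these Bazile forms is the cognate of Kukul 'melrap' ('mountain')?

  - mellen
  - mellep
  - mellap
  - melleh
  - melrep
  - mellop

renrar ~ lenlel — Kukul r corresponds to Bazile l after a consonant, before a back vowel.
lapemyop ~ lepemyop — Kukul a corresponds to Bazile e after a consonant, before a labial obstruent.
Applying these to Kukul 'melrap':
  melrap → mellap   (r→l after a consonant, before a back vowel)
  mellap → mellep   (a→e after a consonant, before a labial obstruent)
So the Bazile cognate is 'mellep'.

mellep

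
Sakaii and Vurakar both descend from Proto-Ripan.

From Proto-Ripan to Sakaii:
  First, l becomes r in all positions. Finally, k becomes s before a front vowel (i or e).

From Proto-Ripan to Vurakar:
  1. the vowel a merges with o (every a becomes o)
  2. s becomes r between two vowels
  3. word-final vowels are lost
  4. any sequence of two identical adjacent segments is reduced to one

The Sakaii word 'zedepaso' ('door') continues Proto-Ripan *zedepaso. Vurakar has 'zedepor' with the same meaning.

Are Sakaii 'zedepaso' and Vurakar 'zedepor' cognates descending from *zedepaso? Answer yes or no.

yes

Derive the expected Vurakar reflex of *zedepaso:
Vurakar: start from *zedepaso.
  rule 1 (vowel merger): zedepaso → zedeposo
  rule 2 (rhotacism): zedeposo → zedeporo
  rule 3 (apocope): zedeporo → zedepor
  rule 4: no change — zedepor
  ⇒ Vurakar zedepor
Vurakar 'zedepor' matches the regular reflex exactly, so the pair is cognate.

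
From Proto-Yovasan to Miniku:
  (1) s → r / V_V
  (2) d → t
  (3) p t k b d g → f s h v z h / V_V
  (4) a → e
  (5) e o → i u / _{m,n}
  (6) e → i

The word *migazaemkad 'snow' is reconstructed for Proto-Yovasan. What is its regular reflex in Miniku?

Miniku: *migazaemkad
  migazaemkad (rule 1 does not apply)
  migazaemkad → migazaemkat   [unconditioned shift]
  migazaemkat → mihazaemkat   [intervocalic lenition]
  mihazaemkat → mihezeemket   [vowel merger]
  mihezeemket → mihezeimket   [pre-nasal raising]
  mihezeimket → mihiziimkit   [vowel merger]
  giving Miniku mihiziimkit.

mihiziimkit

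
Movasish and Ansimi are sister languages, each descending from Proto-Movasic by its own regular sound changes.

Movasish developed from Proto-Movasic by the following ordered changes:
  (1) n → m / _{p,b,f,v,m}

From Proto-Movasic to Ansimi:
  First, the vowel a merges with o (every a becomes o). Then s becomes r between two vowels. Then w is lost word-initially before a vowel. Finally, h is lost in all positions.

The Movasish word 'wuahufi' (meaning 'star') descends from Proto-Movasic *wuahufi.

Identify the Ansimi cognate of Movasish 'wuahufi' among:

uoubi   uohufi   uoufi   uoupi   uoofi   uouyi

uoufi

Ansimi: *wuahufi > wuohufi > uohufi > uoufi  (by vowel merger, glide loss, h-loss)
Only 'uoufi' matches the regular Ansimi development of *wuahufi.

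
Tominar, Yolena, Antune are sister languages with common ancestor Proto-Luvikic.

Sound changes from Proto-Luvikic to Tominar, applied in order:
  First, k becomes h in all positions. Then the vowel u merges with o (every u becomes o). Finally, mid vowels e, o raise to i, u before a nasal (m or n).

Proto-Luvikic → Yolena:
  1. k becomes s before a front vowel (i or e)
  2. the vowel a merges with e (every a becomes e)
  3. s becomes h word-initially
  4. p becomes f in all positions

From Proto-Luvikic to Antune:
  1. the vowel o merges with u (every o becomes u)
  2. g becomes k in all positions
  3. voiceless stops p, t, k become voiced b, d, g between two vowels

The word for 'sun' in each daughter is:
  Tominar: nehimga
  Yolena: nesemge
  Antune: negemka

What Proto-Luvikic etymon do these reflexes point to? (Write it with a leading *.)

*nekemga

Position 4: Tominar has i, Yolena has e, Antune has e. Antune preserves e here (none of its changes turn any other segment into e), so the proto-segment is *e.
Position 6: Tominar has g, Yolena has g, Antune has k. Tominar preserves g here (none of its changes turn any other segment into g), so the proto-segment is *g.
Position 7: Tominar has a, Yolena has e, Antune has a. Tominar preserves a here (none of its changes turn any other segment into a), so the proto-segment is *a.
Continuing position by position gives *nekemga; check it forward:
Tominar: start from *nekemga.
  rule 1 (unconditioned shift): nekemga → nehemga
  rule 2: no change — nehemga
  rule 3 (pre-nasal raising): nehemga → nehimga
  ⇒ Tominar nehimga
Yolena: *nekemga > nesemga > nesemge  (by palatalisation, vowel merger)
Antune: *nekemga > nekemka > negemka  (by unconditioned shift, intervocalic voicing)
No other proto-form is consistent with every reflex, so the reconstruction is *nekemga.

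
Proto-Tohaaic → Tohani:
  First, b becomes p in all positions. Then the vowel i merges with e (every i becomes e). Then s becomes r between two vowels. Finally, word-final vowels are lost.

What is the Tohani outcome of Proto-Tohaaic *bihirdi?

Tohani: start from *bihirdi.
  rule 1 (unconditioned shift): bihirdi → pihirdi
  rule 2 (vowel merger): pihirdi → peherde
  rule 3: no change — peherde
  rule 4 (apocope): peherde → peherd
  ⇒ Tohani peherd

peherd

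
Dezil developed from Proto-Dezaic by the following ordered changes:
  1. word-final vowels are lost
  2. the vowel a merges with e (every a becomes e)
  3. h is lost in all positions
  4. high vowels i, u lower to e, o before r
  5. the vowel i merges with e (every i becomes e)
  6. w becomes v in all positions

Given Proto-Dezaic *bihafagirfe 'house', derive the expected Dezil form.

beefegerf

Dezil: *bihafagirfe
  bihafagirfe → bihafagirf   [apocope]
  bihafagirf → bihefegirf   [vowel merger]
  bihefegirf → biefegirf   [h-loss]
  biefegirf → biefegerf   [pre-rhotic lowering]
  biefegerf → beefegerf   [vowel merger]
  beefegerf (rule 6 does not apply)
  giving Dezil beefegerf.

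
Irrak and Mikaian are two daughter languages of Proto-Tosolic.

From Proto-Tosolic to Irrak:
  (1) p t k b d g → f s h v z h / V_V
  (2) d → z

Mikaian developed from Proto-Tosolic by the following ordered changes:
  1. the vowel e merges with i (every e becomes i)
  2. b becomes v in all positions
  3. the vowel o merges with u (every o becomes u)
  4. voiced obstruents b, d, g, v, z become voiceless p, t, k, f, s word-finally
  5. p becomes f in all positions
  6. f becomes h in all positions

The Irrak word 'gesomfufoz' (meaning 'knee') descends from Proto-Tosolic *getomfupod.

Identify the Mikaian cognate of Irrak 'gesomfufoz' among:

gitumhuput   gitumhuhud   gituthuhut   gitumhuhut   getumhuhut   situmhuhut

gitumhuhut

Mikaian: start from *getomfupod.
  rule 1 (vowel merger): getomfupod → gitomfupod
  rule 2: no change — gitomfupod
  rule 3 (vowel merger): gitomfupod → gitumfupud
  rule 4 (final devoicing): gitumfupud → gitumfuput
  rule 5 (unconditioned shift): gitumfuput → gitumfufut
  rule 6 (unconditioned shift): gitumfufut → gitumhuhut
  ⇒ Mikaian gitumhuhut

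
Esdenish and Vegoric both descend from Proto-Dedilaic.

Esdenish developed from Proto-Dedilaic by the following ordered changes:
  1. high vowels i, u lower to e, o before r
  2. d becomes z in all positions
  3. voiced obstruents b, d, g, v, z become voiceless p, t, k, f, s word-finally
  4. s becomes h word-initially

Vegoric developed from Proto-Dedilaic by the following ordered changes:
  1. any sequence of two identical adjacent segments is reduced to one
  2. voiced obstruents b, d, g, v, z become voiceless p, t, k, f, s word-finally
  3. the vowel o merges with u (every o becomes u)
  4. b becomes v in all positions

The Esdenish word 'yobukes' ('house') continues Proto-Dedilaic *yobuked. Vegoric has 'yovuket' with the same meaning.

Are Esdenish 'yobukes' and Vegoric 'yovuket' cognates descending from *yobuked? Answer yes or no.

Derive the expected Vegoric reflex of *yobuked:
Vegoric: start from *yobuked.
  rule 1: no change — yobuked
  rule 2 (final devoicing): yobuked → yobuket
  rule 3 (vowel merger): yobuket → yubuket
  rule 4 (unconditioned shift): yubuket → yuvuket
  ⇒ Vegoric yuvuket
The regular Vegoric reflex would be 'yuvuket', but the attested form is 'yovuket'. The correspondence is irregular, so they are not cognates (the Vegoric form has a different source).

no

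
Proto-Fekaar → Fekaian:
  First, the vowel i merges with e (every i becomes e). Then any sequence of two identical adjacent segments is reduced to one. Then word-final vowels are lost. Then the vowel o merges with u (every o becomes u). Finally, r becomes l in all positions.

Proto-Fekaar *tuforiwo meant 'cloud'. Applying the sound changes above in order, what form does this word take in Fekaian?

tufulew

Fekaian: *tuforiwo
  tuforiwo → tuforewo   [vowel merger]
  tuforewo (rule 2 does not apply)
  tuforewo → tuforew   [apocope]
  tuforew → tufurew   [vowel merger]
  tufurew → tufulew   [unconditioned shift]
  giving Fekaian tufulew.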